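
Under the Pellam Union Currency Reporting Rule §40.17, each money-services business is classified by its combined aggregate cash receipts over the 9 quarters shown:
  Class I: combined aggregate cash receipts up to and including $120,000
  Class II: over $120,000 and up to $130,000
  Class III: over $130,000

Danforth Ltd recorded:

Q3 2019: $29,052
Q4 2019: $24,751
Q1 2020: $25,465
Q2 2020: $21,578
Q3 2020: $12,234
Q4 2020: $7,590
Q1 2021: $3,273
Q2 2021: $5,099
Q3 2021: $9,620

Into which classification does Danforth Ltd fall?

Combined aggregate cash receipts: $29,052 + $24,751 + $25,465 + $21,578 + $12,234 + $7,590 + $3,273 + $5,099 + $9,620 = $138,662.
$138,662 > $130,000, so Class III applies.

Class III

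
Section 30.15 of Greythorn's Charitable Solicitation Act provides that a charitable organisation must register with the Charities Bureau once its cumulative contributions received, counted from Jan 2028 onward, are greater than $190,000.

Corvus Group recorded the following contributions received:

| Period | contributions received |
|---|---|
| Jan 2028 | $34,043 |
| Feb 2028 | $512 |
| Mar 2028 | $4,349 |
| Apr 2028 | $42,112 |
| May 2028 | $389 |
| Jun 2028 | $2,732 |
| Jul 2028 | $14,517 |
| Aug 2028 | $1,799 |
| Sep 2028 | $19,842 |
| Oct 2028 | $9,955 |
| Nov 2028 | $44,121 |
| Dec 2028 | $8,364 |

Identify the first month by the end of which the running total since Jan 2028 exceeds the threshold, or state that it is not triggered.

Through Jan 2028: $34,043
Through Feb 2028: $34,555
Through Mar 2028: $38,904
Through Apr 2028: $81,016
Through May 2028: $81,405
Through Jun 2028: $84,137
Through Jul 2028: $98,654
Through Aug 2028: $100,453
Through Sep 2028: $120,295
Through Oct 2028: $130,250
Through Nov 2028: $174,371
Through Dec 2028: $182,735
Final cumulative total $182,735 ≤ $190,000; the threshold is never exceeded.

Not triggered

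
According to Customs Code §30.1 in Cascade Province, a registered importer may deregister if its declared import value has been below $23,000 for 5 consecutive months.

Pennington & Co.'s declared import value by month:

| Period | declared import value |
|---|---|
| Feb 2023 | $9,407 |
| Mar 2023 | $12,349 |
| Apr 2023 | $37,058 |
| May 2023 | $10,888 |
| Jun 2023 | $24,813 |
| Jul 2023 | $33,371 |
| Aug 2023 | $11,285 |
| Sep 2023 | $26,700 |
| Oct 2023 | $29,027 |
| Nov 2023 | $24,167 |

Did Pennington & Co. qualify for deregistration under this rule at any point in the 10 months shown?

No

Months below $23,000: Feb 2023, Mar 2023, May 2023, Aug 2023.
Longest run of consecutive months below the threshold: 2.
2 < 5, so Pennington & Co. never became eligible.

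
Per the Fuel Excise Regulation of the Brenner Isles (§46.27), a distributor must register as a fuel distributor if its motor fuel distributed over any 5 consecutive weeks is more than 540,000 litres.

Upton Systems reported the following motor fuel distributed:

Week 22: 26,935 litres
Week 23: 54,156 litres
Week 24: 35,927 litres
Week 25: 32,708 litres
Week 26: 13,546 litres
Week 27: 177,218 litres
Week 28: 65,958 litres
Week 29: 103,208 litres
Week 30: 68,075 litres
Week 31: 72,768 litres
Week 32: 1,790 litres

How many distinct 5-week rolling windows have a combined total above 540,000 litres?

0

Week 22–Week 26: 26,935 litres + 54,156 litres + 35,927 litres + 32,708 litres + 13,546 litres = 163,272 litres (under)
Week 23–Week 27: 54,156 litres + 35,927 litres + 32,708 litres + 13,546 litres + 177,218 litres = 313,555 litres (under)
Week 24–Week 28: 35,927 litres + 32,708 litres + 13,546 litres + 177,218 litres + 65,958 litres = 325,357 litres (under)
Week 25–Week 29: 32,708 litres + 13,546 litres + 177,218 litres + 65,958 litres + 103,208 litres = 392,638 litres (under)
Week 26–Week 30: 13,546 litres + 177,218 litres + 65,958 litres + 103,208 litres + 68,075 litres = 428,005 litres (under)
Week 27–Week 31: 177,218 litres + 65,958 litres + 103,208 litres + 68,075 litres + 72,768 litres = 487,227 litres (under)
Week 28–Week 32: 65,958 litres + 103,208 litres + 68,075 litres + 72,768 litres + 1,790 litres = 311,799 litres (under)
0 windows exceed the threshold.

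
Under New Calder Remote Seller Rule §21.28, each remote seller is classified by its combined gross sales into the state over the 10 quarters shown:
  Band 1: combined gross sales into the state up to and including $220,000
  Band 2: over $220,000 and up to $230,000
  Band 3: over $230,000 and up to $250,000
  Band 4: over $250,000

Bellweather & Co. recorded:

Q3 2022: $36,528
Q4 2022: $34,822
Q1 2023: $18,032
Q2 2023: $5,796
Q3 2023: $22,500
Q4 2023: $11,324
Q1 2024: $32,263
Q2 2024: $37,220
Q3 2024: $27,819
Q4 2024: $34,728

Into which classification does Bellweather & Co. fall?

Combined gross sales into the state: $36,528 + $34,822 + $18,032 + $5,796 + $22,500 + $11,324 + $32,263 + $37,220 + $27,819 + $34,728 = $261,032.
$261,032 > $250,000, so Band 4 applies.

Band 4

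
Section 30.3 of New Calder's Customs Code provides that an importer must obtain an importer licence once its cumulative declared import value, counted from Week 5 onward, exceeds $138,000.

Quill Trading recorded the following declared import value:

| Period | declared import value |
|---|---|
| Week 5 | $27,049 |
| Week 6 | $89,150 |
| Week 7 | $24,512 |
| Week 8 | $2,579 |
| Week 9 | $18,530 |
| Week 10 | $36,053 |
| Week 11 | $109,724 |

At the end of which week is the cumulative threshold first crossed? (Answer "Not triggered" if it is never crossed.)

Week 7

Through Week 5: $27,049
Through Week 6: $116,199
Through Week 7: $140,711 ← exceeds threshold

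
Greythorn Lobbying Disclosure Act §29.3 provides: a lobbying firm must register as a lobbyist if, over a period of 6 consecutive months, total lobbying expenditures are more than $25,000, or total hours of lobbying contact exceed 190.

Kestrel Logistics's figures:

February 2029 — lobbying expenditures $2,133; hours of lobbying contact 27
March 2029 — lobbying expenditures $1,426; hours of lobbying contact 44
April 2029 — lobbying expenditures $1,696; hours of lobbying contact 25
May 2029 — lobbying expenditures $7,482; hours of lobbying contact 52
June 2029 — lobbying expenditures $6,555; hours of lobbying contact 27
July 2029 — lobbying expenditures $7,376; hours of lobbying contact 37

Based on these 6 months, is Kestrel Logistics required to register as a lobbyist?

Yes

Total lobbying expenditures: $2,133 + $1,426 + $1,696 + $7,482 + $6,555 + $7,376 = $26,668 (> $25,000).
Total hours of lobbying contact: 27 + 44 + 25 + 52 + 27 + 37 = 212 (> 190).
The test is 'or': at least one threshold is exceeded.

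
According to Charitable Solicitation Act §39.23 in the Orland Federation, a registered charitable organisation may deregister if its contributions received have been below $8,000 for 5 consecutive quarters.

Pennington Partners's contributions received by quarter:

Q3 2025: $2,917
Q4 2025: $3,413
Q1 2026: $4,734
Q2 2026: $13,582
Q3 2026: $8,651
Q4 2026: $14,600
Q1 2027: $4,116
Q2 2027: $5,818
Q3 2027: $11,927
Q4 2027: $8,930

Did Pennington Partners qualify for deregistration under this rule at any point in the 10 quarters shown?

Quarters below $8,000: Q3 2025, Q4 2025, Q1 2026, Q1 2027, Q2 2027.
Longest run of consecutive quarters below the threshold: 3.
3 < 5, so Pennington Partners never became eligible.

No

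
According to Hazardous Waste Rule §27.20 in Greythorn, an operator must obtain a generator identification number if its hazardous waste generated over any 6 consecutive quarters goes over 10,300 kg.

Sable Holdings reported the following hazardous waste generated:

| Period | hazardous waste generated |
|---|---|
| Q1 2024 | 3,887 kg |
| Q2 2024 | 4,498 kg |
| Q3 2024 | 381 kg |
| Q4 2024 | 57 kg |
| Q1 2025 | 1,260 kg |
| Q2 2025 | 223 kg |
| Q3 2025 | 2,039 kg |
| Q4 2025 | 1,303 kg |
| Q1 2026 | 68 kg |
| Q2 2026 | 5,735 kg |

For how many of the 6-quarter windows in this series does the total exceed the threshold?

2

Q1 2024–Q2 2025: 3,887 kg + 4,498 kg + 381 kg + 57 kg + 1,260 kg + 223 kg = 10,306 kg (over)
Q2 2024–Q3 2025: 4,498 kg + 381 kg + 57 kg + 1,260 kg + 223 kg + 2,039 kg = 8,458 kg (under)
Q3 2024–Q4 2025: 381 kg + 57 kg + 1,260 kg + 223 kg + 2,039 kg + 1,303 kg = 5,263 kg (under)
Q4 2024–Q1 2026: 57 kg + 1,260 kg + 223 kg + 2,039 kg + 1,303 kg + 68 kg = 4,950 kg (under)
Q1 2025–Q2 2026: 1,260 kg + 223 kg + 2,039 kg + 1,303 kg + 68 kg + 5,735 kg = 10,628 kg (over)
2 windows exceed the threshold.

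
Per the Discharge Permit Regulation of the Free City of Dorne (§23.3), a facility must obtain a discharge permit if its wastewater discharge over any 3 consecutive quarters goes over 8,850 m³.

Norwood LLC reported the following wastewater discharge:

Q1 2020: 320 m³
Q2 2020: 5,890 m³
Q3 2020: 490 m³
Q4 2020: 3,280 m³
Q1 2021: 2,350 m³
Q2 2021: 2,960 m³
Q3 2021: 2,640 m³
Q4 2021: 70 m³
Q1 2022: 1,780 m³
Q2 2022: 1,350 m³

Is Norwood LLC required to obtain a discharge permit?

Yes

Q1 2020–Q3 2020: 320 m³ + 5,890 m³ + 490 m³ = 6,700 m³ (under)
Q2 2020–Q4 2020: 5,890 m³ + 490 m³ + 3,280 m³ = 9,660 m³ (over)
Q3 2020–Q1 2021: 490 m³ + 3,280 m³ + 2,350 m³ = 6,120 m³ (under)
Q4 2020–Q2 2021: 3,280 m³ + 2,350 m³ + 2,960 m³ = 8,590 m³ (under)
Q1 2021–Q3 2021: 2,350 m³ + 2,960 m³ + 2,640 m³ = 7,950 m³ (under)
Q2 2021–Q4 2021: 2,960 m³ + 2,640 m³ + 70 m³ = 5,670 m³ (under)
Q3 2021–Q1 2022: 2,640 m³ + 70 m³ + 1,780 m³ = 4,490 m³ (under)
Q4 2021–Q2 2022: 70 m³ + 1,780 m³ + 1,350 m³ = 3,200 m³ (under)
At least one window exceeds 8,850 m³.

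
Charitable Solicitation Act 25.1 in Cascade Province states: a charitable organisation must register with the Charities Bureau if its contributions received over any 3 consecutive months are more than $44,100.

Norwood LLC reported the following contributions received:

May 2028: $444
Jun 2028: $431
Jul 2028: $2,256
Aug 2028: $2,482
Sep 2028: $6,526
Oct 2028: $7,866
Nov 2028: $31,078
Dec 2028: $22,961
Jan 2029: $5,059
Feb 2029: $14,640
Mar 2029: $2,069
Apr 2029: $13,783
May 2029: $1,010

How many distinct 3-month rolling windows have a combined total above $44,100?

3

May 2028–Jul 2028: $444 + $431 + $2,256 = $3,131 (under)
Jun 2028–Aug 2028: $431 + $2,256 + $2,482 = $5,169 (under)
Jul 2028–Sep 2028: $2,256 + $2,482 + $6,526 = $11,264 (under)
Aug 2028–Oct 2028: $2,482 + $6,526 + $7,866 = $16,874 (under)
Sep 2028–Nov 2028: $6,526 + $7,866 + $31,078 = $45,470 (over)
Oct 2028–Dec 2028: $7,866 + $31,078 + $22,961 = $61,905 (over)
Nov 2028–Jan 2029: $31,078 + $22,961 + $5,059 = $59,098 (over)
Dec 2028–Feb 2029: $22,961 + $5,059 + $14,640 = $42,660 (under)
Jan 2029–Mar 2029: $5,059 + $14,640 + $2,069 = $21,768 (under)
Feb 2029–Apr 2029: $14,640 + $2,069 + $13,783 = $30,492 (under)
Mar 2029–May 2029: $2,069 + $13,783 + $1,010 = $16,862 (under)
3 windows exceed the threshold.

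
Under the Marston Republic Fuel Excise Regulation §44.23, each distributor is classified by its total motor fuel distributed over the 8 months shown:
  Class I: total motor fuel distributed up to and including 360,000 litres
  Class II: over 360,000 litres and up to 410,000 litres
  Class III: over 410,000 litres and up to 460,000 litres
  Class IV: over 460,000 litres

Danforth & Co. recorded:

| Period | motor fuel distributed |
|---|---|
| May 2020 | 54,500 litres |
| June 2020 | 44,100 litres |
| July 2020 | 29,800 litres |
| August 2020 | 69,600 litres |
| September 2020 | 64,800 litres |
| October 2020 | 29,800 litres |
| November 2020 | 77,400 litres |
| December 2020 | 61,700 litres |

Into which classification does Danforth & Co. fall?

Class III

Total motor fuel distributed: 54,500 litres + 44,100 litres + 29,800 litres + 69,600 litres + 64,800 litres + 29,800 litres + 77,400 litres + 61,700 litres = 431,700 litres.
410,000 litres < 431,700 litres ≤ 460,000 litres, so Class III applies.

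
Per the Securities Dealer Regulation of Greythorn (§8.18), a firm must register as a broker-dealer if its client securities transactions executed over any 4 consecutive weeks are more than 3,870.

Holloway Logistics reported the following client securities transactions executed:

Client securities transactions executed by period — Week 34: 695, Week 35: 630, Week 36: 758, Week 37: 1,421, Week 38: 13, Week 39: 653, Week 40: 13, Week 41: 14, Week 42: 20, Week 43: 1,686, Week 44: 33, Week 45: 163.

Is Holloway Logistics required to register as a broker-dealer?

Week 34–Week 37: 695 + 630 + 758 + 1,421 = 3,504 (under)
Week 35–Week 38: 630 + 758 + 1,421 + 13 = 2,822 (under)
Week 36–Week 39: 758 + 1,421 + 13 + 653 = 2,845 (under)
Week 37–Week 40: 1,421 + 13 + 653 + 13 = 2,100 (under)
Week 38–Week 41: 13 + 653 + 13 + 14 = 693 (under)
Week 39–Week 42: 653 + 13 + 14 + 20 = 700 (under)
Week 40–Week 43: 13 + 14 + 20 + 1,686 = 1,733 (under)
Week 41–Week 44: 14 + 20 + 1,686 + 33 = 1,753 (under)
Week 42–Week 45: 20 + 1,686 + 33 + 163 = 1,902 (under)
No window exceeds 3,870.

No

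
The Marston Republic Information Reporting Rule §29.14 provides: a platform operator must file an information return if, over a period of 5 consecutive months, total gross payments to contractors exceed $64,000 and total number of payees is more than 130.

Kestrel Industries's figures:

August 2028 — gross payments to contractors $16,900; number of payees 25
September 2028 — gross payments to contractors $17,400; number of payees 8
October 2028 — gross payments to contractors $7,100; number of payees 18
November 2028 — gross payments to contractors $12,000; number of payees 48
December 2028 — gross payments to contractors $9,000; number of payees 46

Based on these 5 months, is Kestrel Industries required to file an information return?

Total gross payments to contractors: $16,900 + $17,400 + $7,100 + $12,000 + $9,000 = $62,400 (≤ $64,000).
Total number of payees: 25 + 8 + 18 + 48 + 46 = 145 (> 130).
The test is 'and': the rule requires both, and at least one is not exceeded.

No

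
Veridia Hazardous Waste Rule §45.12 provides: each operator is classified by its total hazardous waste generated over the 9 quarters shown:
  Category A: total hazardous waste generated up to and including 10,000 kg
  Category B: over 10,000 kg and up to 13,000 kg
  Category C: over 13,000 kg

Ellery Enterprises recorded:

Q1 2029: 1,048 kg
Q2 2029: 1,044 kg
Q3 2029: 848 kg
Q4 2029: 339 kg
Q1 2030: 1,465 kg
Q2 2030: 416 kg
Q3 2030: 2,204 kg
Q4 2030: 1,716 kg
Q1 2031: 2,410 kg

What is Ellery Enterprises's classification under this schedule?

Total hazardous waste generated: 1,048 kg + 1,044 kg + 848 kg + 339 kg + 1,465 kg + 416 kg + 2,204 kg + 1,716 kg + 2,410 kg = 11,490 kg.
10,000 kg < 11,490 kg ≤ 13,000 kg, so Category B applies.

Category B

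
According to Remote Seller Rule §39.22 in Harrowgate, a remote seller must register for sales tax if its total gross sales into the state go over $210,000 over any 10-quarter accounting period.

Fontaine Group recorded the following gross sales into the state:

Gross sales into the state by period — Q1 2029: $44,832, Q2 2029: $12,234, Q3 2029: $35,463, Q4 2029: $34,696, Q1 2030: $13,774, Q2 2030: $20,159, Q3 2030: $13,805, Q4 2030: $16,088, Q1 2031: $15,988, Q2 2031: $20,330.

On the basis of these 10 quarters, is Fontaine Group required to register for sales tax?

Total gross sales into the state: $44,832 + $12,234 + $35,463 + $34,696 + $13,774 + $20,159 + $13,805 + $16,088 + $15,988 + $20,330 = $227,369.
$227,369 > $210,000, so the threshold is exceeded.

Yes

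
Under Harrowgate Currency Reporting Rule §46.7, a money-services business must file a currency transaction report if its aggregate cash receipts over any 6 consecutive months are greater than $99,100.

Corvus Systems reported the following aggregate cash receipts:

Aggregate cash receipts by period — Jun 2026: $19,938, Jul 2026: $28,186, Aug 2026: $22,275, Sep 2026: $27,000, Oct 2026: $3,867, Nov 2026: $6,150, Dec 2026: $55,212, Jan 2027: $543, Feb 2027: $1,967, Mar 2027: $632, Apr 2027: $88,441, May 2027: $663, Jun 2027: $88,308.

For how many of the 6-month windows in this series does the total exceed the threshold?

Jun 2026–Nov 2026: $19,938 + $28,186 + $22,275 + $27,000 + $3,867 + $6,150 = $107,416 (over)
Jul 2026–Dec 2026: $28,186 + $22,275 + $27,000 + $3,867 + $6,150 + $55,212 = $142,690 (over)
Aug 2026–Jan 2027: $22,275 + $27,000 + $3,867 + $6,150 + $55,212 + $543 = $115,047 (over)
Sep 2026–Feb 2027: $27,000 + $3,867 + $6,150 + $55,212 + $543 + $1,967 = $94,739 (under)
Oct 2026–Mar 2027: $3,867 + $6,150 + $55,212 + $543 + $1,967 + $632 = $68,371 (under)
Nov 2026–Apr 2027: $6,150 + $55,212 + $543 + $1,967 + $632 + $88,441 = $152,945 (over)
Dec 2026–May 2027: $55,212 + $543 + $1,967 + $632 + $88,441 + $663 = $147,458 (over)
Jan 2027–Jun 2027: $543 + $1,967 + $632 + $88,441 + $663 + $88,308 = $180,554 (over)
6 windows exceed the threshold.

6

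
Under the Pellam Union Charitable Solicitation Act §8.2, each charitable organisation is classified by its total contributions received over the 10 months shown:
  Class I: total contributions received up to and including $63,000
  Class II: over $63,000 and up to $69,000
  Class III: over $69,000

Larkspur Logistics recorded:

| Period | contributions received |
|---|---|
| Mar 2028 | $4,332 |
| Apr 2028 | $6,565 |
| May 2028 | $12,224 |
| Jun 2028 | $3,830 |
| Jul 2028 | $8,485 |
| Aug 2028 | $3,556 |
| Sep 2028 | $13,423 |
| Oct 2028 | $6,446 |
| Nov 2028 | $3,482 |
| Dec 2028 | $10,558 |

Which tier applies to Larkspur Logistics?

Class III

Total contributions received: $4,332 + $6,565 + $12,224 + $3,830 + $8,485 + $3,556 + $13,423 + $6,446 + $3,482 + $10,558 = $72,901.
$72,901 > $69,000, so Class III applies.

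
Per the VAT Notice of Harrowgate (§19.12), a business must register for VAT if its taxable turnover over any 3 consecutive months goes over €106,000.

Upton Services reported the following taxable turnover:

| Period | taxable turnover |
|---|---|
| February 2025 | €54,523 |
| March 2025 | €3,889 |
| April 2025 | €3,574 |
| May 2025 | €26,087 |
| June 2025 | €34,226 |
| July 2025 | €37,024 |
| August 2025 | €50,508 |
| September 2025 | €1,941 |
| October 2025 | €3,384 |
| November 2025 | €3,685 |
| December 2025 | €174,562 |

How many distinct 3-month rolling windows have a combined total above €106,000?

2

February 2025–April 2025: €54,523 + €3,889 + €3,574 = €61,986 (under)
March 2025–May 2025: €3,889 + €3,574 + €26,087 = €33,550 (under)
April 2025–June 2025: €3,574 + €26,087 + €34,226 = €63,887 (under)
May 2025–July 2025: €26,087 + €34,226 + €37,024 = €97,337 (under)
June 2025–August 2025: €34,226 + €37,024 + €50,508 = €121,758 (over)
July 2025–September 2025: €37,024 + €50,508 + €1,941 = €89,473 (under)
August 2025–October 2025: €50,508 + €1,941 + €3,384 = €55,833 (under)
September 2025–November 2025: €1,941 + €3,384 + €3,685 = €9,010 (under)
October 2025–December 2025: €3,384 + €3,685 + €174,562 = €181,631 (over)
2 windows exceed the threshold.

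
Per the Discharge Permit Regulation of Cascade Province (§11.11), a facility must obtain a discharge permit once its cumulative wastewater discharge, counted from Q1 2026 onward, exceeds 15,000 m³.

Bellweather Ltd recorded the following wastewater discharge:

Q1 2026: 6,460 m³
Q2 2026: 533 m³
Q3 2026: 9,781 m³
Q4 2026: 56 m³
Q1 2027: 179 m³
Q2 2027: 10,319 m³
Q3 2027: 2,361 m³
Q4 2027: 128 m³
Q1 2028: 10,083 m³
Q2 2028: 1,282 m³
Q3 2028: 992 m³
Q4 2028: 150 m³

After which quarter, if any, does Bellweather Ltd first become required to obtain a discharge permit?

Through Q1 2026: 6,460 m³
Through Q2 2026: 6,993 m³
Through Q3 2026: 16,774 m³ ← exceeds threshold

Q3 2026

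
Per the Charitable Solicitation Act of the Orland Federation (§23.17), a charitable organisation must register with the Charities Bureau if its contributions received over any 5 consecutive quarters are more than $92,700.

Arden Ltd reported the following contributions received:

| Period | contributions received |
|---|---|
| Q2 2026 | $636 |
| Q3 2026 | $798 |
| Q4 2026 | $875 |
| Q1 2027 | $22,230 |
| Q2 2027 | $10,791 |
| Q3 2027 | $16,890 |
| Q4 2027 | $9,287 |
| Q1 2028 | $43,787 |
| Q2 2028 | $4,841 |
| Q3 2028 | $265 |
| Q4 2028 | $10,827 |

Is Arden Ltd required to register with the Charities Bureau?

Yes

Q2 2026–Q2 2027: $636 + $798 + $875 + $22,230 + $10,791 = $35,330 (under)
Q3 2026–Q3 2027: $798 + $875 + $22,230 + $10,791 + $16,890 = $51,584 (under)
Q4 2026–Q4 2027: $875 + $22,230 + $10,791 + $16,890 + $9,287 = $60,073 (under)
Q1 2027–Q1 2028: $22,230 + $10,791 + $16,890 + $9,287 + $43,787 = $102,985 (over)
Q2 2027–Q2 2028: $10,791 + $16,890 + $9,287 + $43,787 + $4,841 = $85,596 (under)
Q3 2027–Q3 2028: $16,890 + $9,287 + $43,787 + $4,841 + $265 = $75,070 (under)
Q4 2027–Q4 2028: $9,287 + $43,787 + $4,841 + $265 + $10,827 = $69,007 (under)
At least one window exceeds $92,700.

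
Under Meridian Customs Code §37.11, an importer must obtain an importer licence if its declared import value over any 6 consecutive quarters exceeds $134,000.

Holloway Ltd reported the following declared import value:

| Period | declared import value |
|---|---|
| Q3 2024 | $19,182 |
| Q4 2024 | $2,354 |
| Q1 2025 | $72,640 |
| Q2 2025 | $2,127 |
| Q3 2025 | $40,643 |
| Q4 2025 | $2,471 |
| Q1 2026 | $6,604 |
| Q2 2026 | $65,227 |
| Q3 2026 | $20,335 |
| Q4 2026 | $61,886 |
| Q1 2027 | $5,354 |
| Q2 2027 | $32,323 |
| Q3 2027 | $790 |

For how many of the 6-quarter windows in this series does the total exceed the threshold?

Q3 2024–Q4 2025: $19,182 + $2,354 + $72,640 + $2,127 + $40,643 + $2,471 = $139,417 (over)
Q4 2024–Q1 2026: $2,354 + $72,640 + $2,127 + $40,643 + $2,471 + $6,604 = $126,839 (under)
Q1 2025–Q2 2026: $72,640 + $2,127 + $40,643 + $2,471 + $6,604 + $65,227 = $189,712 (over)
Q2 2025–Q3 2026: $2,127 + $40,643 + $2,471 + $6,604 + $65,227 + $20,335 = $137,407 (over)
Q3 2025–Q4 2026: $40,643 + $2,471 + $6,604 + $65,227 + $20,335 + $61,886 = $197,166 (over)
Q4 2025–Q1 2027: $2,471 + $6,604 + $65,227 + $20,335 + $61,886 + $5,354 = $161,877 (over)
Q1 2026–Q2 2027: $6,604 + $65,227 + $20,335 + $61,886 + $5,354 + $32,323 = $191,729 (over)
Q2 2026–Q3 2027: $65,227 + $20,335 + $61,886 + $5,354 + $32,323 + $790 = $185,915 (over)
7 windows exceed the threshold.

7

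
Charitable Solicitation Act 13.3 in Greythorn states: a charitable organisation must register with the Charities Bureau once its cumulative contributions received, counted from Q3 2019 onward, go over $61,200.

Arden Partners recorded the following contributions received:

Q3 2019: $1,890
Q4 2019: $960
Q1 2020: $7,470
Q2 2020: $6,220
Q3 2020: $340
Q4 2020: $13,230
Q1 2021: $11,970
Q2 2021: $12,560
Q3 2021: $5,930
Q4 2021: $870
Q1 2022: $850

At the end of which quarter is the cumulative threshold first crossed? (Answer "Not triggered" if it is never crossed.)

Q4 2021

Through Q3 2019: $1,890
Through Q4 2019: $2,850
Through Q1 2020: $10,320
Through Q2 2020: $16,540
Through Q3 2020: $16,880
Through Q4 2020: $30,110
Through Q1 2021: $42,080
Through Q2 2021: $54,640
Through Q3 2021: $60,570
Through Q4 2021: $61,440 ← exceeds threshold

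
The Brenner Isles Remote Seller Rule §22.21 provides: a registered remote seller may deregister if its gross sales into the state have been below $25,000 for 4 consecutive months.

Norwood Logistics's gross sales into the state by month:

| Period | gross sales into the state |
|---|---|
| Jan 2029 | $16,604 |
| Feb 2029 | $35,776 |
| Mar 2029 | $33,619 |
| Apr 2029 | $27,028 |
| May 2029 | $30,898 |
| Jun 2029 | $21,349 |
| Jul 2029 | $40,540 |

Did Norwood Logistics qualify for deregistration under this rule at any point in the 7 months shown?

Months below $25,000: Jan 2029, Jun 2029.
Longest run of consecutive months below the threshold: 1.
1 < 4, so Norwood Logistics never became eligible.

No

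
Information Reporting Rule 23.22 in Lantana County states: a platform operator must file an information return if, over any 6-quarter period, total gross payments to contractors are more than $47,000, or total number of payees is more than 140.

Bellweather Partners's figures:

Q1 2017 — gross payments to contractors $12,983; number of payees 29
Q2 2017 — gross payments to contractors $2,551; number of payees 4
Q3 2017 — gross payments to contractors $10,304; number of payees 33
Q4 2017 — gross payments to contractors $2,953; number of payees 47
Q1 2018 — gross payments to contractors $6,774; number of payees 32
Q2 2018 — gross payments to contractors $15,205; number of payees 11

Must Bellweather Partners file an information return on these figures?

Yes

Total gross payments to contractors: $12,983 + $2,551 + $10,304 + $2,953 + $6,774 + $15,205 = $50,770 (> $47,000).
Total number of payees: 29 + 4 + 33 + 47 + 32 + 11 = 156 (> 140).
The test is 'or': at least one threshold is exceeded.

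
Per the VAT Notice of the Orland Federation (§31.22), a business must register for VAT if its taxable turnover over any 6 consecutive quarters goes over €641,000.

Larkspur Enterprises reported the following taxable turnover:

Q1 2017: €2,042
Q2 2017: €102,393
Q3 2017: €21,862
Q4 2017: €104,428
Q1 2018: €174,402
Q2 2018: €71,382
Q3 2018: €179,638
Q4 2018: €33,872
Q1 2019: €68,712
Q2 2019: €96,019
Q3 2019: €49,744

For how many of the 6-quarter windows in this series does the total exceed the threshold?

1

Q1 2017–Q2 2018: €2,042 + €102,393 + €21,862 + €104,428 + €174,402 + €71,382 = €476,509 (under)
Q2 2017–Q3 2018: €102,393 + €21,862 + €104,428 + €174,402 + €71,382 + €179,638 = €654,105 (over)
Q3 2017–Q4 2018: €21,862 + €104,428 + €174,402 + €71,382 + €179,638 + €33,872 = €585,584 (under)
Q4 2017–Q1 2019: €104,428 + €174,402 + €71,382 + €179,638 + €33,872 + €68,712 = €632,434 (under)
Q1 2018–Q2 2019: €174,402 + €71,382 + €179,638 + €33,872 + €68,712 + €96,019 = €624,025 (under)
Q2 2018–Q3 2019: €71,382 + €179,638 + €33,872 + €68,712 + €96,019 + €49,744 = €499,367 (under)
1 window exceeds the threshold.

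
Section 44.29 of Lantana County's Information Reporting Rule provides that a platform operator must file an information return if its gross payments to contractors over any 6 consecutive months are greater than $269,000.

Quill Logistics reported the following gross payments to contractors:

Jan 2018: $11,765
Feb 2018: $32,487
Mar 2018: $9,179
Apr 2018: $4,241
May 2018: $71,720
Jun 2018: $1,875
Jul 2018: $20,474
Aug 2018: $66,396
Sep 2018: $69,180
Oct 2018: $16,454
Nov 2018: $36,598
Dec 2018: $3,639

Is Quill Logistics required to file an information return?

Jan 2018–Jun 2018: $11,765 + $32,487 + $9,179 + $4,241 + $71,720 + $1,875 = $131,267 (under)
Feb 2018–Jul 2018: $32,487 + $9,179 + $4,241 + $71,720 + $1,875 + $20,474 = $139,976 (under)
Mar 2018–Aug 2018: $9,179 + $4,241 + $71,720 + $1,875 + $20,474 + $66,396 = $173,885 (under)
Apr 2018–Sep 2018: $4,241 + $71,720 + $1,875 + $20,474 + $66,396 + $69,180 = $233,886 (under)
May 2018–Oct 2018: $71,720 + $1,875 + $20,474 + $66,396 + $69,180 + $16,454 = $246,099 (under)
Jun 2018–Nov 2018: $1,875 + $20,474 + $66,396 + $69,180 + $16,454 + $36,598 = $210,977 (under)
Jul 2018–Dec 2018: $20,474 + $66,396 + $69,180 + $16,454 + $36,598 + $3,639 = $212,741 (under)
No window exceeds $269,000.

No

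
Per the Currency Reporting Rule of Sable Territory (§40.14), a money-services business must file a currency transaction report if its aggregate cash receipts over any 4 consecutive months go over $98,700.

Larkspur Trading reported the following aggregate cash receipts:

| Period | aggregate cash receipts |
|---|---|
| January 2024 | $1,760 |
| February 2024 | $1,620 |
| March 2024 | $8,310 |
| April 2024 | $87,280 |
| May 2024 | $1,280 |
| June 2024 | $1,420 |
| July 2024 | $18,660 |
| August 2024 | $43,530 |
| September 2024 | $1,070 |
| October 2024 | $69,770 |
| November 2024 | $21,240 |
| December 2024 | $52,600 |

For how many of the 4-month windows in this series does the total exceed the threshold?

5

January 2024–April 2024: $1,760 + $1,620 + $8,310 + $87,280 = $98,970 (over)
February 2024–May 2024: $1,620 + $8,310 + $87,280 + $1,280 = $98,490 (under)
March 2024–June 2024: $8,310 + $87,280 + $1,280 + $1,420 = $98,290 (under)
April 2024–July 2024: $87,280 + $1,280 + $1,420 + $18,660 = $108,640 (over)
May 2024–August 2024: $1,280 + $1,420 + $18,660 + $43,530 = $64,890 (under)
June 2024–September 2024: $1,420 + $18,660 + $43,530 + $1,070 = $64,680 (under)
July 2024–October 2024: $18,660 + $43,530 + $1,070 + $69,770 = $133,030 (over)
August 2024–November 2024: $43,530 + $1,070 + $69,770 + $21,240 = $135,610 (over)
September 2024–December 2024: $1,070 + $69,770 + $21,240 + $52,600 = $144,680 (over)
5 windows exceed the threshold.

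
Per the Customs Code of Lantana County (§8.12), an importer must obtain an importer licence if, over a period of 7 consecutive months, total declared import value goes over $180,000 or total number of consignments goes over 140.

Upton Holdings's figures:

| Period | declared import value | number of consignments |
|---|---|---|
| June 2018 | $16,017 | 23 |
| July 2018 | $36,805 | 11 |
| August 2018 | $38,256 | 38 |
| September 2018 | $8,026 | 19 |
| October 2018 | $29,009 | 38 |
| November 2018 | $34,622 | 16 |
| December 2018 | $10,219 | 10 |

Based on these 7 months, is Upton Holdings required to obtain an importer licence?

Yes

Total declared import value: $16,017 + $36,805 + $38,256 + $8,026 + $29,009 + $34,622 + $10,219 = $172,954 (≤ $180,000).
Total number of consignments: 23 + 11 + 38 + 19 + 38 + 16 + 10 = 155 (> 140).
The test is 'or': at least one threshold is exceeded.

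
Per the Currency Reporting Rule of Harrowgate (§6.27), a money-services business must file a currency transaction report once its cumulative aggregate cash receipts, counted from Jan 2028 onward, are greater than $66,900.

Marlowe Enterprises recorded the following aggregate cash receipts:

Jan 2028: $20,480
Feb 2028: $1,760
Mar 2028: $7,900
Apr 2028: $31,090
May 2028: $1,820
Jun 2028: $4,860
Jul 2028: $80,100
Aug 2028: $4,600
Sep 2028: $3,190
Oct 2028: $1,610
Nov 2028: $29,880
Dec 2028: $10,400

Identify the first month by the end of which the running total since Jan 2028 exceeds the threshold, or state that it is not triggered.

Through Jan 2028: $20,480
Through Feb 2028: $22,240
Through Mar 2028: $30,140
Through Apr 2028: $61,230
Through May 2028: $63,050
Through Jun 2028: $67,910 ← exceeds threshold

Jun 2028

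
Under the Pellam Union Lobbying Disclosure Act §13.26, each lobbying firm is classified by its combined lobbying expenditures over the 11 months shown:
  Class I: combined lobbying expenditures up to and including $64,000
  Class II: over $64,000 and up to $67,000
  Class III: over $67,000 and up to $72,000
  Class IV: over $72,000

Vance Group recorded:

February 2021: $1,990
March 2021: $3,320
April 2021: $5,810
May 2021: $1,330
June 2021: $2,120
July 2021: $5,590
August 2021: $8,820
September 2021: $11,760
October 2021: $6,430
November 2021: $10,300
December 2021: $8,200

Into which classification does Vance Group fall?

Combined lobbying expenditures: $1,990 + $3,320 + $5,810 + $1,330 + $2,120 + $5,590 + $8,820 + $11,760 + $6,430 + $10,300 + $8,200 = $65,670.
$64,000 < $65,670 ≤ $67,000, so Class II applies.

Class II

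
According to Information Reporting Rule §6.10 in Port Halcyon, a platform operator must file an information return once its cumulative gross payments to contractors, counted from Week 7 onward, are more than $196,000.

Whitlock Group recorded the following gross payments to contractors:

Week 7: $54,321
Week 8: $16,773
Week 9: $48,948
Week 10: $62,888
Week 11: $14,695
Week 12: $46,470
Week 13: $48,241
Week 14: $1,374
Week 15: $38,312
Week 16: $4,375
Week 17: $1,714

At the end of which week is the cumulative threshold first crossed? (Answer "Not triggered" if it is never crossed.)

Week 11

Through Week 7: $54,321
Through Week 8: $71,094
Through Week 9: $120,042
Through Week 10: $182,930
Through Week 11: $197,625 ← exceeds threshold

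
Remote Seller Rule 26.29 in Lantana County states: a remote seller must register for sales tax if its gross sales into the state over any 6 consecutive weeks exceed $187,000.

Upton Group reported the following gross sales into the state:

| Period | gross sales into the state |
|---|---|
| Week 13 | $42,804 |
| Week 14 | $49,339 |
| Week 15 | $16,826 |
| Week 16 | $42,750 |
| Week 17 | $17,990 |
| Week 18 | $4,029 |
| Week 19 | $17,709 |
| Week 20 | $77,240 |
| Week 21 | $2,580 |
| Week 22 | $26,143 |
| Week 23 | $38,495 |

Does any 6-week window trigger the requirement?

No

Week 13–Week 18: $42,804 + $49,339 + $16,826 + $42,750 + $17,990 + $4,029 = $173,738 (under)
Week 14–Week 19: $49,339 + $16,826 + $42,750 + $17,990 + $4,029 + $17,709 = $148,643 (under)
Week 15–Week 20: $16,826 + $42,750 + $17,990 + $4,029 + $17,709 + $77,240 = $176,544 (under)
Week 16–Week 21: $42,750 + $17,990 + $4,029 + $17,709 + $77,240 + $2,580 = $162,298 (under)
Week 17–Week 22: $17,990 + $4,029 + $17,709 + $77,240 + $2,580 + $26,143 = $145,691 (under)
Week 18–Week 23: $4,029 + $17,709 + $77,240 + $2,580 + $26,143 + $38,495 = $166,196 (under)
No window exceeds $187,000.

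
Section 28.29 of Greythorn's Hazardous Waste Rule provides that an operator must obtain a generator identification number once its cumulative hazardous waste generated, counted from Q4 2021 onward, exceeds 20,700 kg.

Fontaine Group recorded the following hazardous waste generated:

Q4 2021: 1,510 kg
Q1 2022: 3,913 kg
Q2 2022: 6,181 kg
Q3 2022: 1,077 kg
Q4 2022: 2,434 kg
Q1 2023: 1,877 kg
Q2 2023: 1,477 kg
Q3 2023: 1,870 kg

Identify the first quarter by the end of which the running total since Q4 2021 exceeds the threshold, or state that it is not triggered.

Through Q4 2021: 1,510 kg
Through Q1 2022: 5,423 kg
Through Q2 2022: 11,604 kg
Through Q3 2022: 12,681 kg
Through Q4 2022: 15,115 kg
Through Q1 2023: 16,992 kg
Through Q2 2023: 18,469 kg
Through Q3 2023: 20,339 kg
Final cumulative total 20,339 kg ≤ 20,700 kg; the threshold is never exceeded.

Not triggered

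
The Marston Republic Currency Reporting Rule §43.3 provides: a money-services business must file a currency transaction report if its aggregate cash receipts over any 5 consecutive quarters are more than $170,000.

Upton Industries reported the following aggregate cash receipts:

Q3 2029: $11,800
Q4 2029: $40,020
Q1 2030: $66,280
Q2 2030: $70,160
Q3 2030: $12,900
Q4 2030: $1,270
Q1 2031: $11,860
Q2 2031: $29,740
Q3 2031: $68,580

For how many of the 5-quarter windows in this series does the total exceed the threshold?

2

Q3 2029–Q3 2030: $11,800 + $40,020 + $66,280 + $70,160 + $12,900 = $201,160 (over)
Q4 2029–Q4 2030: $40,020 + $66,280 + $70,160 + $12,900 + $1,270 = $190,630 (over)
Q1 2030–Q1 2031: $66,280 + $70,160 + $12,900 + $1,270 + $11,860 = $162,470 (under)
Q2 2030–Q2 2031: $70,160 + $12,900 + $1,270 + $11,860 + $29,740 = $125,930 (under)
Q3 2030–Q3 2031: $12,900 + $1,270 + $11,860 + $29,740 + $68,580 = $124,350 (under)
2 windows exceed the threshold.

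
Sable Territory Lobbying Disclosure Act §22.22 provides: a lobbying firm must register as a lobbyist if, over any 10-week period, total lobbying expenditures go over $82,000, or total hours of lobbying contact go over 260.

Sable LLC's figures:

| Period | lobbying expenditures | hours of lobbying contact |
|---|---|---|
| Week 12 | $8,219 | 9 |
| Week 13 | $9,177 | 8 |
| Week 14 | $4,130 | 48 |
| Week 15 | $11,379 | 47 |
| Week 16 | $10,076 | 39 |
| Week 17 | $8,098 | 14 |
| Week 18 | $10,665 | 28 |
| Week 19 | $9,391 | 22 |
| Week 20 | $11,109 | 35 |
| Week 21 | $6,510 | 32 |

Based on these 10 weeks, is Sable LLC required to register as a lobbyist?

Total lobbying expenditures: $8,219 + $9,177 + $4,130 + $11,379 + $10,076 + $8,098 + $10,665 + $9,391 + $11,109 + $6,510 = $88,754 (> $82,000).
Total hours of lobbying contact: 9 + 8 + 48 + 47 + 39 + 14 + 28 + 22 + 35 + 32 = 282 (> 260).
The test is 'or': at least one threshold is exceeded.

Yes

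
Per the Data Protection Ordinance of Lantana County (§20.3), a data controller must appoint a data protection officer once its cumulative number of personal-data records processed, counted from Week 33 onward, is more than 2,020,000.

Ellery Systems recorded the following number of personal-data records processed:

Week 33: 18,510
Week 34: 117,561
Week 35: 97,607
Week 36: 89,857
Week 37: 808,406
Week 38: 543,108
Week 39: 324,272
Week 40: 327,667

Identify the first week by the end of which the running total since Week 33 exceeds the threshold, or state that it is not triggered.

Through Week 33: 18,510
Through Week 34: 136,071
Through Week 35: 233,678
Through Week 36: 323,535
Through Week 37: 1,131,941
Through Week 38: 1,675,049
Through Week 39: 1,999,321
Through Week 40: 2,326,988 ← exceeds threshold

Week 40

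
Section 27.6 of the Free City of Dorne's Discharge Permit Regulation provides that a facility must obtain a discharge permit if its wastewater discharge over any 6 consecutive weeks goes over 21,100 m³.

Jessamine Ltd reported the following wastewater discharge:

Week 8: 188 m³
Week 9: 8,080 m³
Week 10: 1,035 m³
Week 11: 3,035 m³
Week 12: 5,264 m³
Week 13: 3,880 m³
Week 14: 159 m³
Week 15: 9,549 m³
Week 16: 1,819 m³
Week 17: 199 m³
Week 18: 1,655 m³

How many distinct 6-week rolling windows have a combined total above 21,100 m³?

Week 8–Week 13: 188 m³ + 8,080 m³ + 1,035 m³ + 3,035 m³ + 5,264 m³ + 3,880 m³ = 21,482 m³ (over)
Week 9–Week 14: 8,080 m³ + 1,035 m³ + 3,035 m³ + 5,264 m³ + 3,880 m³ + 159 m³ = 21,453 m³ (over)
Week 10–Week 15: 1,035 m³ + 3,035 m³ + 5,264 m³ + 3,880 m³ + 159 m³ + 9,549 m³ = 22,922 m³ (over)
Week 11–Week 16: 3,035 m³ + 5,264 m³ + 3,880 m³ + 159 m³ + 9,549 m³ + 1,819 m³ = 23,706 m³ (over)
Week 12–Week 17: 5,264 m³ + 3,880 m³ + 159 m³ + 9,549 m³ + 1,819 m³ + 199 m³ = 20,870 m³ (under)
Week 13–Week 18: 3,880 m³ + 159 m³ + 9,549 m³ + 1,819 m³ + 199 m³ + 1,655 m³ = 17,261 m³ (under)
4 windows exceed the threshold.

4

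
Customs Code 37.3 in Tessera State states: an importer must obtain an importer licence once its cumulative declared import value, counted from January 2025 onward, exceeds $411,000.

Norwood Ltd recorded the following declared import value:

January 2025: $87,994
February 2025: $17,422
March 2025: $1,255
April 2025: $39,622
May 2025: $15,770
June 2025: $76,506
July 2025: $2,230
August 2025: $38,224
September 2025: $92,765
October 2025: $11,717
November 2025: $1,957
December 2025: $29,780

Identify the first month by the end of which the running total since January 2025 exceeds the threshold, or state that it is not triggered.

December 2025

Through January 2025: $87,994
Through February 2025: $105,416
Through March 2025: $106,671
Through April 2025: $146,293
Through May 2025: $162,063
Through June 2025: $238,569
Through July 2025: $240,799
Through August 2025: $279,023
Through September 2025: $371,788
Through October 2025: $383,505
Through November 2025: $385,462
Through December 2025: $415,242 ← exceeds threshold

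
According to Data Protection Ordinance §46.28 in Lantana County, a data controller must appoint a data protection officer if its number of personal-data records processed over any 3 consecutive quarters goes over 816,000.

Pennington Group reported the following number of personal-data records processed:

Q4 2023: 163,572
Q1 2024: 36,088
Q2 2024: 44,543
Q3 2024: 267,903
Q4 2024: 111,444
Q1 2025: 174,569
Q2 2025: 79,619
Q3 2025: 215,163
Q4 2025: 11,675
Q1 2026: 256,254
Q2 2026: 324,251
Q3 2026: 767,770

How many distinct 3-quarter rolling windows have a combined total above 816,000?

1

Q4 2023–Q2 2024: 163,572 + 36,088 + 44,543 = 244,203 (under)
Q1 2024–Q3 2024: 36,088 + 44,543 + 267,903 = 348,534 (under)
Q2 2024–Q4 2024: 44,543 + 267,903 + 111,444 = 423,890 (under)
Q3 2024–Q1 2025: 267,903 + 111,444 + 174,569 = 553,916 (under)
Q4 2024–Q2 2025: 111,444 + 174,569 + 79,619 = 365,632 (under)
Q1 2025–Q3 2025: 174,569 + 79,619 + 215,163 = 469,351 (under)
Q2 2025–Q4 2025: 79,619 + 215,163 + 11,675 = 306,457 (under)
Q3 2025–Q1 2026: 215,163 + 11,675 + 256,254 = 483,092 (under)
Q4 2025–Q2 2026: 11,675 + 256,254 + 324,251 = 592,180 (under)
Q1 2026–Q3 2026: 256,254 + 324,251 + 767,770 = 1,348,275 (over)
1 window exceeds the threshold.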